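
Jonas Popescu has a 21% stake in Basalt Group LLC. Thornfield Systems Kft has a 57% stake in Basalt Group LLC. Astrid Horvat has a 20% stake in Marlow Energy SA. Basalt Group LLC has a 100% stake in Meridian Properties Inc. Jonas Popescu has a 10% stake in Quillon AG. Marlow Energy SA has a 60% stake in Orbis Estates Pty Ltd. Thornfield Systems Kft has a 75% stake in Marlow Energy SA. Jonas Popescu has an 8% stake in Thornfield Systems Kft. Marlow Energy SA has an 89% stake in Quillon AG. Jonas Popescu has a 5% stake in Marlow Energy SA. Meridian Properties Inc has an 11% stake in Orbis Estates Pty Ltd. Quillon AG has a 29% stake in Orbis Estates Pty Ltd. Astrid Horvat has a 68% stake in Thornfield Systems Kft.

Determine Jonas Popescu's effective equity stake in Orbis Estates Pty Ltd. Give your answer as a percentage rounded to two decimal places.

Jonas reaches Orbis along 7 paths.
Via Marlow → Quillon: 5% × 89% × 29% = 1.2905%.
Via Thornfield → Marlow → Quillon: 8% × 75% × 89% × 29% = 1.5486%.
Via Quillon: 10% × 29% = 2.9%.
Via Marlow: 5% × 60% = 3%.
Via Thornfield → Marlow: 8% × 75% × 60% = 3.6%.
Via Thornfield → Basalt → Meridian: 8% × 57% × 100% × 11% = 0.5016%.
Via Basalt → Meridian: 21% × 100% × 11% = 2.31%.
Total: 1.2905% + 1.5486% + 2.9% + 3% + 3.6% + 0.5016% + 2.31% = 15.1507%.
Rounded: 15.15%.

15.15%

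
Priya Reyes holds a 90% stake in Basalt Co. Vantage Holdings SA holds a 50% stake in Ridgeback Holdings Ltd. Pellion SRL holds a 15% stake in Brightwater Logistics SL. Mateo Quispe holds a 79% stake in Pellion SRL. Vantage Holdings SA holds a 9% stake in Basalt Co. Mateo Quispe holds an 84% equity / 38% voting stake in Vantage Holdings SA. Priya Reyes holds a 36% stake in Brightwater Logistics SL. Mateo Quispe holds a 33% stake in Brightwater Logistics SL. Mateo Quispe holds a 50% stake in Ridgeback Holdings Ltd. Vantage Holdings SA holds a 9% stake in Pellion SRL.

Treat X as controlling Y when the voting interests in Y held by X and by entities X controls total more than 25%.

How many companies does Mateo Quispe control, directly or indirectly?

4

Mateo holds 38% of Vantage, so Mateo controls Vantage.
Mateo and Vantage together hold 79% + 9% = 88% of Pellion, so Mateo controls Pellion.
Vantage and Mateo together hold 50% + 50% = 100% of Ridgeback, so Mateo controls Ridgeback.
Mateo and Pellion together hold 33% + 15% = 48% of Brightwater, so Mateo controls Brightwater.
No other company's threshold is met.
Mateo controls 4 companies.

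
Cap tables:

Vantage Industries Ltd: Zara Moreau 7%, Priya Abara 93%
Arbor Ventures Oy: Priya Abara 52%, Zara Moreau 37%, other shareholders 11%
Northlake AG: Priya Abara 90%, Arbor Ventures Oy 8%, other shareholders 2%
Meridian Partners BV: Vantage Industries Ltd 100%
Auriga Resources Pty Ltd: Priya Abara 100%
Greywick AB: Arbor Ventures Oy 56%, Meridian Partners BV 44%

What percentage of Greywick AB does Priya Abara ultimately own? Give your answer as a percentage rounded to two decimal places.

Priya reaches Greywick along 2 paths.
Via Arbor: 52% × 56% = 29.12%.
Via Vantage → Meridian: 93% × 100% × 44% = 40.92%.
Total: 29.12% + 40.92% = 70.04%.

70.04%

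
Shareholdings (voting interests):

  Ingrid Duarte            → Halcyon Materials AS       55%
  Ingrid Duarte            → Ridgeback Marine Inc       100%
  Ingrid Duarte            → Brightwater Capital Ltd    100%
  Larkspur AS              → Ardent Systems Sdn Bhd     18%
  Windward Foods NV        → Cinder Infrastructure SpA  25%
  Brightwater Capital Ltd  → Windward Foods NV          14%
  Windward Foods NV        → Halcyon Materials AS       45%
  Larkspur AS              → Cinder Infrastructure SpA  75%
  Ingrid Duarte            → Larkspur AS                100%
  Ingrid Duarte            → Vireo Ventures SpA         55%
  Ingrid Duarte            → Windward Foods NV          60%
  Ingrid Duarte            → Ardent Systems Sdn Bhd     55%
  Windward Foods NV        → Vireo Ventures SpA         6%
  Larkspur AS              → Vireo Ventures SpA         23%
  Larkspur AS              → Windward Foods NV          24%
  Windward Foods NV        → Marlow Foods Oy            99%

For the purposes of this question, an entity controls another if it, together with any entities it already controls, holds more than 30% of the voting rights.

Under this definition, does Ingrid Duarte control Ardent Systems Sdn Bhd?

Ingrid holds 100% of Larkspur, so Ingrid controls Larkspur.
Larkspur and Ingrid together hold 18% + 55% = 73% of Ardent, so Ingrid controls Ardent.

Yes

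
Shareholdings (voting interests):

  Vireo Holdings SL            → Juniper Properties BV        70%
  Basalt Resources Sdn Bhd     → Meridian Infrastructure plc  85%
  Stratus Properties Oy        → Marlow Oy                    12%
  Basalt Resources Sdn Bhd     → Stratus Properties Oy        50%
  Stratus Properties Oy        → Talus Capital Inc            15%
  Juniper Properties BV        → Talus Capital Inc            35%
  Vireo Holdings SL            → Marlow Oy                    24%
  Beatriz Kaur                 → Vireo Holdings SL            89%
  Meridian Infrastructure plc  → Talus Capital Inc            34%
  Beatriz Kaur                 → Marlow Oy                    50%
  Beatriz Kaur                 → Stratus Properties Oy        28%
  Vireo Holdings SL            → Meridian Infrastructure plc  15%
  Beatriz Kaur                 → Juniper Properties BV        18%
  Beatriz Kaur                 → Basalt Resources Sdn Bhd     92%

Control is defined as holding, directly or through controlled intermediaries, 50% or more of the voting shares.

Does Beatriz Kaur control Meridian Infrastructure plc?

Beatriz holds 89% of Vireo, so Beatriz controls Vireo.
Beatriz holds 92% of Basalt, so Beatriz controls Basalt.
Vireo and Basalt together hold 15% + 85% = 100% of Meridian, so Beatriz controls Meridian.

Yes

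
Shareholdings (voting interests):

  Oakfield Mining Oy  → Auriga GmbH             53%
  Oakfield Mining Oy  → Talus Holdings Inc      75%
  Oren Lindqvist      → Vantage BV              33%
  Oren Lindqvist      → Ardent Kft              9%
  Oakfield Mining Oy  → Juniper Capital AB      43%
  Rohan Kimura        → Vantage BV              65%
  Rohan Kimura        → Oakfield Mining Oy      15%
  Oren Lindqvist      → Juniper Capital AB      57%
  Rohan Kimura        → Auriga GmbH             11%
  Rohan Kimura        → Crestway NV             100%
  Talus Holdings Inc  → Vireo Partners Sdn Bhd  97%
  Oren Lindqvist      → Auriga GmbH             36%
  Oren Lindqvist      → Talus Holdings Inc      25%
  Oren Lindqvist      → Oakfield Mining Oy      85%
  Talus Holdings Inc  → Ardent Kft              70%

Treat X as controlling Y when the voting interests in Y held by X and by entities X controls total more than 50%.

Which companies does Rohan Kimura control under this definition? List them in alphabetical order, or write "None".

Rohan holds 65% of Vantage, so Rohan controls Vantage.
Rohan holds 100% of Crestway, so Rohan controls Crestway.
No other company's threshold is met.

Crestway NV, Vantage BV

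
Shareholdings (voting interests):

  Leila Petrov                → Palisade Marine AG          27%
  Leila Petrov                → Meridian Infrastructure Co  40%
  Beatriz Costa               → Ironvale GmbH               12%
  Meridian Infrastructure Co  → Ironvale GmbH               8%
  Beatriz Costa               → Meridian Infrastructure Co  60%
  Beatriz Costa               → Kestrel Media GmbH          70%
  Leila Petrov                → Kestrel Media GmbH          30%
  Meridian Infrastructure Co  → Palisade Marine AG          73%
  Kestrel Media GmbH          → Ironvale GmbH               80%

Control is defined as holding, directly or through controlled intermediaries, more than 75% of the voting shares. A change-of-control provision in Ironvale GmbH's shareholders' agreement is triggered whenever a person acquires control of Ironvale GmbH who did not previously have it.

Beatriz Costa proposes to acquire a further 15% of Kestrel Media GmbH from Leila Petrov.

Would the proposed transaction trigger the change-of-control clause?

Yes

The purchase adds only to Beatriz's holdings (Leila's stake shrinks), so Beatriz is the only person who could newly come to control Ironvale.
Beatriz's largest direct stake is 70% in Kestrel, which does not meet the threshold, so Beatriz controls no company.
In Ironvale, Beatriz's side holds only 12%, not > 75%.
So before the transaction, Beatriz does not control Ironvale.
After the purchase, Beatriz's direct stake in Kestrel rises to 70% + 15% = 85%, and Leila's stake falls to 15%.
Beatriz holds 85% of Kestrel, so Beatriz controls Kestrel.
Beatriz and Kestrel together hold 12% + 80% = 92% of Ironvale, so Beatriz controls Ironvale.
Beatriz did not control Ironvale before and does after, so the clause is triggered.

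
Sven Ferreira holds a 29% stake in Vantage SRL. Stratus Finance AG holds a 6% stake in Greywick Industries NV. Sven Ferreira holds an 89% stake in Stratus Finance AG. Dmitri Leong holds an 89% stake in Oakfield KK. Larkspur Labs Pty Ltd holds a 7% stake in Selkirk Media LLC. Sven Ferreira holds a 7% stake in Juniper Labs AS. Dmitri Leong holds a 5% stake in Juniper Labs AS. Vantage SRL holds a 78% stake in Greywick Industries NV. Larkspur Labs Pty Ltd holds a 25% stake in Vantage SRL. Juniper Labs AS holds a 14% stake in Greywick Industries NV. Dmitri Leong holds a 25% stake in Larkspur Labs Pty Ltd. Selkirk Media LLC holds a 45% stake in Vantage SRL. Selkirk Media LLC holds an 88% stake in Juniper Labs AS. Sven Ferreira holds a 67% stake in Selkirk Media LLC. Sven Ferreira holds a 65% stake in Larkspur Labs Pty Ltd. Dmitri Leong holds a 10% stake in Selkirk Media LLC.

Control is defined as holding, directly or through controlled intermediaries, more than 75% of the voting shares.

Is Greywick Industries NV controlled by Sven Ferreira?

Sven holds 89% of Stratus, so Sven controls Stratus.
In Greywick, Sven's side holds only 6%, not > 75%.
So Sven does not control Greywick.

No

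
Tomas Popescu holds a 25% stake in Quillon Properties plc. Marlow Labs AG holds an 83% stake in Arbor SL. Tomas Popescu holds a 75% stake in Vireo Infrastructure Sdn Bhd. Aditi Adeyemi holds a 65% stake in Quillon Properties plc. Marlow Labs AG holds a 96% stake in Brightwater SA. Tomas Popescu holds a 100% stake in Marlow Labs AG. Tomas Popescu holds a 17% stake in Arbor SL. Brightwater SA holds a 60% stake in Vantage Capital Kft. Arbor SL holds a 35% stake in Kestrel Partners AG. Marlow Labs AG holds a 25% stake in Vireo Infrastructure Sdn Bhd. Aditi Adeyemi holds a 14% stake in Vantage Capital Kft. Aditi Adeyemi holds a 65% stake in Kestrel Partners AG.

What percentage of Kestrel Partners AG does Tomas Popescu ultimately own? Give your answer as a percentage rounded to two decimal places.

35.00%

Tomas reaches Kestrel along 2 paths.
Via Arbor: 17% × 35% = 5.95%.
Via Marlow → Arbor: 100% × 83% × 35% = 29.05%.
Total: 5.95% + 29.05% = 35%.
Rounded: 35.00%.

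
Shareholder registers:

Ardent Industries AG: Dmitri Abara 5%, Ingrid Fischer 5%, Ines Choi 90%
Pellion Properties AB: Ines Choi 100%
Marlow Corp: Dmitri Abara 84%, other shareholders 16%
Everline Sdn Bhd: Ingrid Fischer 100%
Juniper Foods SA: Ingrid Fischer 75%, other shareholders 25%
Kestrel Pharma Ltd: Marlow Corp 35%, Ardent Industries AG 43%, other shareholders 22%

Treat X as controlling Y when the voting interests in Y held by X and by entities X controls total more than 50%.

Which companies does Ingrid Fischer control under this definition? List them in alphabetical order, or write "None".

Ingrid holds 100% of Everline, so Ingrid controls Everline.
Ingrid holds 75% of Juniper, so Ingrid controls Juniper.
No other company's threshold is met.

Everline Sdn Bhd, Juniper Foods SA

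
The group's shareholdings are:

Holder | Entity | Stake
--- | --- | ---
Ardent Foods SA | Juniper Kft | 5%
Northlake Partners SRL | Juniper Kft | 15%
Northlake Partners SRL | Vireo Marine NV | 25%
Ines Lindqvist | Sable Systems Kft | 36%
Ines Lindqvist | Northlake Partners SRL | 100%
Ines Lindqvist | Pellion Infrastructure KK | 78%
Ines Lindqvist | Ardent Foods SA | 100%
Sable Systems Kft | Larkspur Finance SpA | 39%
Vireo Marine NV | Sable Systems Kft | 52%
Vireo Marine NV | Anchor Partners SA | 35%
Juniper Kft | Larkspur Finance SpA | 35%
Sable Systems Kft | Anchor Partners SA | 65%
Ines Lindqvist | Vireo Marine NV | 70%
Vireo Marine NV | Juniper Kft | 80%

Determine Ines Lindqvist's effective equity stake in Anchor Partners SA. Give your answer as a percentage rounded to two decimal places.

Ines reaches Anchor along 5 paths.
Via Vireo: 70% × 35% = 24.5%.
Via Northlake → Vireo: 100% × 25% × 35% = 8.75%.
Via Sable: 36% × 65% = 23.4%.
Via Vireo → Sable: 70% × 52% × 65% = 23.66%.
Via Northlake → Vireo → Sable: 100% × 25% × 52% × 65% = 8.45%.
Total: 24.5% + 8.75% + 23.4% + 23.66% + 8.45% = 88.76%.

88.76%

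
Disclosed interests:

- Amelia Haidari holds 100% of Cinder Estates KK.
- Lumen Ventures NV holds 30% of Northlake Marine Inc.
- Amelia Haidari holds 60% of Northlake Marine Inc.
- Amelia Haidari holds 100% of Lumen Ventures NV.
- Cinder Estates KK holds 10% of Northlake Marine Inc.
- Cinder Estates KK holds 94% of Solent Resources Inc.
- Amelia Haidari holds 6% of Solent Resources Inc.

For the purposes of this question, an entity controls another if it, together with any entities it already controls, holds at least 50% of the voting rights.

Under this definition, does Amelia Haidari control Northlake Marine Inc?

Amelia holds 100% of Cinder, so Amelia controls Cinder.
Amelia holds 100% of Lumen, so Amelia controls Lumen.
Amelia and Lumen and Cinder together hold 60% + 30% + 10% = 100% of Northlake, so Amelia controls Northlake.

Yes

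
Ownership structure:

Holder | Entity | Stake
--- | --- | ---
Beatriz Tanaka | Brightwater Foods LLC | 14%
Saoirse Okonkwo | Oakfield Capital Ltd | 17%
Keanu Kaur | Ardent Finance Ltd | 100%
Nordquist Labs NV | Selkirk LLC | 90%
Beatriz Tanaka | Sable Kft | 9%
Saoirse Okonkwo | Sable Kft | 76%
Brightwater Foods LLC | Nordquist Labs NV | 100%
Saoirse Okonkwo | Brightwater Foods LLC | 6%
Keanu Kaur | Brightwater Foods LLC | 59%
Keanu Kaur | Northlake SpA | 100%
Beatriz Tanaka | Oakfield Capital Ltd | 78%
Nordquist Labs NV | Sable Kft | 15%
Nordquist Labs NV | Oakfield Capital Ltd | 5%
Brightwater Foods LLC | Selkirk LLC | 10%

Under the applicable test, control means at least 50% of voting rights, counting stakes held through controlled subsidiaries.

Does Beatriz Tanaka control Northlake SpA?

No

Beatriz holds 78% of Oakfield, so Beatriz controls Oakfield.
Neither Beatriz nor any entity Beatriz controls holds any voting interest in Northlake.
So Beatriz does not control Northlake.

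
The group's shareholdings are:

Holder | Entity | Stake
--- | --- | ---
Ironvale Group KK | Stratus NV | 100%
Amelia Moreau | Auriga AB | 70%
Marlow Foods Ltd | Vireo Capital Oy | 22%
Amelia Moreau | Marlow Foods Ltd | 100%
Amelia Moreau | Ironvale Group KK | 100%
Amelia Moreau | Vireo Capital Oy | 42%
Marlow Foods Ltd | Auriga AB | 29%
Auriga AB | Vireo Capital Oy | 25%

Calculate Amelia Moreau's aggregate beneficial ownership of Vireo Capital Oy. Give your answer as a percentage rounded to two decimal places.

Amelia reaches Vireo along 4 paths.
Via Marlow: 100% × 22% = 22%.
Via Marlow → Auriga: 100% × 29% × 25% = 7.25%.
Via Auriga: 70% × 25% = 17.5%.
Direct stake: 42% = 42%.
Total: 22% + 7.25% + 17.5% + 42% = 88.75%.

88.75%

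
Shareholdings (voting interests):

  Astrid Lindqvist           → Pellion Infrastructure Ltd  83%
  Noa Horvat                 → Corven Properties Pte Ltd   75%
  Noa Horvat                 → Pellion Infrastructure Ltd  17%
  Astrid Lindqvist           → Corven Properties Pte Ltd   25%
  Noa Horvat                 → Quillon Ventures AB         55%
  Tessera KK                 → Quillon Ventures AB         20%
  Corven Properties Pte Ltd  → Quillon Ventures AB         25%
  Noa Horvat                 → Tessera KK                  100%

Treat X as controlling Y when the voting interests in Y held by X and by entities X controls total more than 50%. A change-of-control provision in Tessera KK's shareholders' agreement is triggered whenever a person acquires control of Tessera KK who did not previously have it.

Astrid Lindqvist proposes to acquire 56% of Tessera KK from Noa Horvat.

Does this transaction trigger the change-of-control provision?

Yes

The purchase adds only to Astrid's holdings (Noa's stake shrinks), so Astrid is the only person who could newly come to control Tessera.
Astrid holds 83% of Pellion, so Astrid controls Pellion.
Neither Astrid nor any entity Astrid controls holds any voting interest in Tessera.
So before the transaction, Astrid does not control Tessera.
After the purchase, Astrid holds 56% of Tessera directly, and Noa's stake falls to 44%.
Astrid holds 56% of Tessera, so Astrid controls Tessera.
Astrid did not control Tessera before and does after, so the clause is triggered.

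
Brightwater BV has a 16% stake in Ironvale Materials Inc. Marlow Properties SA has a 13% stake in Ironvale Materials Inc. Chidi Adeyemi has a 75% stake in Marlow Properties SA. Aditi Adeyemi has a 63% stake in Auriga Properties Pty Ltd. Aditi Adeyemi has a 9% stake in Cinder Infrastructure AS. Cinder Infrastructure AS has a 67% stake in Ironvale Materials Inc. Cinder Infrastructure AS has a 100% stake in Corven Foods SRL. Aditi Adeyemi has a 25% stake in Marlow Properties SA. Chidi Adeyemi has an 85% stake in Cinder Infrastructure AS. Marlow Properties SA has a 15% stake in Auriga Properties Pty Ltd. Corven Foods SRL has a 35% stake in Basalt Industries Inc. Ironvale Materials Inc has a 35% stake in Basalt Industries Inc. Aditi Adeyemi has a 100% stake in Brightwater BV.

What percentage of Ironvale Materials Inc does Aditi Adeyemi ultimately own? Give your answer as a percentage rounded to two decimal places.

Aditi reaches Ironvale along 3 paths.
Via Brightwater: 100% × 16% = 16%.
Via Cinder: 9% × 67% = 6.03%.
Via Marlow: 25% × 13% = 3.25%.
Total: 16% + 6.03% + 3.25% = 25.28%.

25.28%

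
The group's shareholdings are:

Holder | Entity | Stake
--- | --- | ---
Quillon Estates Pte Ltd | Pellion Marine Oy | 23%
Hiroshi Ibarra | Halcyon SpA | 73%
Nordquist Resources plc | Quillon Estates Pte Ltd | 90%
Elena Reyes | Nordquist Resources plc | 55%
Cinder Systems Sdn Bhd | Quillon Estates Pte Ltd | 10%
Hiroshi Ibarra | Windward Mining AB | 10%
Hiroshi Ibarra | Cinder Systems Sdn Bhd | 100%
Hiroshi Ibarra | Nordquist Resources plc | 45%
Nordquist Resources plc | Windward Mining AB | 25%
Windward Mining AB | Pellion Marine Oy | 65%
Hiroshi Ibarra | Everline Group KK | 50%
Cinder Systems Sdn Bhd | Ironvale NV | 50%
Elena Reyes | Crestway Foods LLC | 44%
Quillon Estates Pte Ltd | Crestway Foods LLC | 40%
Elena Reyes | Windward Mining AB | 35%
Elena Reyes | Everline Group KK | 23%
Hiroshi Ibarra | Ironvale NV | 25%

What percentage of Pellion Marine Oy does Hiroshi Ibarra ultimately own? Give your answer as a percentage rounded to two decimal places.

25.43%

Hiroshi reaches Pellion along 4 paths.
Via Nordquist → Quillon: 45% × 90% × 23% = 9.315%.
Via Cinder → Quillon: 100% × 10% × 23% = 2.3%.
Via Windward: 10% × 65% = 6.5%.
Via Nordquist → Windward: 45% × 25% × 65% = 7.3125%.
Total: 9.315% + 2.3% + 6.5% + 7.3125% = 25.4275%.
Rounded: 25.43%.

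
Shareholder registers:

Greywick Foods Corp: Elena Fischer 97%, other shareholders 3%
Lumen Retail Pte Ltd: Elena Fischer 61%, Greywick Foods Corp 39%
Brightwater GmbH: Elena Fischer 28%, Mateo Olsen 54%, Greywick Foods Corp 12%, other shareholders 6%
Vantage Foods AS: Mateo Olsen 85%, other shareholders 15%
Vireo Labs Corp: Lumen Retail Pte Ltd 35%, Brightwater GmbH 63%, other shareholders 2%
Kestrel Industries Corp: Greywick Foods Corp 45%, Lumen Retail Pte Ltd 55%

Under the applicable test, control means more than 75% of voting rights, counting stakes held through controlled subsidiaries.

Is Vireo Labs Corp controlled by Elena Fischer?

Elena holds 97% of Greywick, so Elena controls Greywick.
Elena and Greywick together hold 61% + 39% = 100% of Lumen, so Elena controls Lumen.
Greywick and Lumen together hold 45% + 55% = 100% of Kestrel, so Elena controls Kestrel.
In Vireo, Elena's side holds only 35%, not > 75%.
So Elena does not control Vireo.

No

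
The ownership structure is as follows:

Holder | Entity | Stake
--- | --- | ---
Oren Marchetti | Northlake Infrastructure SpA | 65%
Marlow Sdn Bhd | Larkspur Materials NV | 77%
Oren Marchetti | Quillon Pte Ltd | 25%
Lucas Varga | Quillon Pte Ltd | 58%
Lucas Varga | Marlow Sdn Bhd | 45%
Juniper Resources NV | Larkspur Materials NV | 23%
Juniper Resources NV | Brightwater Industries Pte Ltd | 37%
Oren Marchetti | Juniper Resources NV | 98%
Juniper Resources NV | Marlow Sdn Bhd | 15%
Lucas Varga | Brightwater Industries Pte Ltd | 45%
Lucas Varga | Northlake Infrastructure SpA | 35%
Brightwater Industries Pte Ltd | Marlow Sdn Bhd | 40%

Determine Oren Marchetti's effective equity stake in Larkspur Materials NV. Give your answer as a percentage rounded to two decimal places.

45.03%

Oren reaches Larkspur along 3 paths.
Via Juniper → Brightwater → Marlow: 98% × 37% × 40% × 77% = 11.16808%.
Via Juniper → Marlow: 98% × 15% × 77% = 11.319%.
Via Juniper: 98% × 23% = 22.54%.
Total: 11.16808% + 11.319% + 22.54% = 45.02708%.
Rounded: 45.03%.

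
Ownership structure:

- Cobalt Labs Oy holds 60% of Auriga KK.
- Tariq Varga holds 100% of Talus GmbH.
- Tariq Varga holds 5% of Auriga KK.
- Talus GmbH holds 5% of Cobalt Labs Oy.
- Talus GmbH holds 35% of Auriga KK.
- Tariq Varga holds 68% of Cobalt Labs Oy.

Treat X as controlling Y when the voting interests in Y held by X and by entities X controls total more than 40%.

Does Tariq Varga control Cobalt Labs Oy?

Tariq holds 100% of Talus, so Tariq controls Talus.
Talus and Tariq together hold 5% + 68% = 73% of Cobalt, so Tariq controls Cobalt.

Yes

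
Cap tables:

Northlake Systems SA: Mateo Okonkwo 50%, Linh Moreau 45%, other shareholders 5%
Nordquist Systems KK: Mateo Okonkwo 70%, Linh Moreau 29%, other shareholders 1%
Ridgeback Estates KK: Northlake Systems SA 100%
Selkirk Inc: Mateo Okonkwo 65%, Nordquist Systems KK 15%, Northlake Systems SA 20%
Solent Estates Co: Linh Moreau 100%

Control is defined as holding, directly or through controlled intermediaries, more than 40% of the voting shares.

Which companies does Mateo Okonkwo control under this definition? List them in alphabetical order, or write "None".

Nordquist Systems KK, Northlake Systems SA, Ridgeback Estates KK, Selkirk Inc

Mateo holds 50% of Northlake, so Mateo controls Northlake.
Mateo holds 70% of Nordquist, so Mateo controls Nordquist.
Northlake holds 100% of Ridgeback, so Mateo controls Ridgeback.
Mateo and Nordquist and Northlake together hold 65% + 15% + 20% = 100% of Selkirk, so Mateo controls Selkirk.
No other company's threshold is met.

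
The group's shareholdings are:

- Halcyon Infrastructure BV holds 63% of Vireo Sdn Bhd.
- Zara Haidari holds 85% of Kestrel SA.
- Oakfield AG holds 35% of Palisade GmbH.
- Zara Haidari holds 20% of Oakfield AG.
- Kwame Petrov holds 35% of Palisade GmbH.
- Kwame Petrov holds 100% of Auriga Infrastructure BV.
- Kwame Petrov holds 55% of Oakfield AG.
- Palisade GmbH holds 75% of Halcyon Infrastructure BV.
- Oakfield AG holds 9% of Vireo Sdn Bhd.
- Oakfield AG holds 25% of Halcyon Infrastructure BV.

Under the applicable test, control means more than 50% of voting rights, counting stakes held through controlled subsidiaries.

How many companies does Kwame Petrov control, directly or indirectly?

5

Kwame holds 55% of Oakfield, so Kwame controls Oakfield.
Oakfield and Kwame together hold 35% + 35% = 70% of Palisade, so Kwame controls Palisade.
Palisade and Oakfield together hold 75% + 25% = 100% of Halcyon, so Kwame controls Halcyon.
Halcyon and Oakfield together hold 63% + 9% = 72% of Vireo, so Kwame controls Vireo.
Kwame holds 100% of Auriga, so Kwame controls Auriga.
No other company's threshold is met.
Kwame controls 5 companies.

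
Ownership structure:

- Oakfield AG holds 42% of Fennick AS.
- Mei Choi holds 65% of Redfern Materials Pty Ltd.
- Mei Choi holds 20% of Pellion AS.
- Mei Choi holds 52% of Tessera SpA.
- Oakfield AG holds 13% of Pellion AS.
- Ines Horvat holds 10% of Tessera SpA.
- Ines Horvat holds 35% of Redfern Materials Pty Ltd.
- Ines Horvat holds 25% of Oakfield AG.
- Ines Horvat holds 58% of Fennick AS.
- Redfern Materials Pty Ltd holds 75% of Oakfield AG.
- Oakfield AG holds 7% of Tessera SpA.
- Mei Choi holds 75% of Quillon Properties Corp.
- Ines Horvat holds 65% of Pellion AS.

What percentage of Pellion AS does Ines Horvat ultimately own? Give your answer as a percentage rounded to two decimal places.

Ines reaches Pellion along 3 paths.
Direct stake: 65% = 65%.
Via Oakfield: 25% × 13% = 3.25%.
Via Redfern → Oakfield: 35% × 75% × 13% = 3.4125%.
Total: 65% + 3.25% + 3.4125% = 71.6625%.
Rounded: 71.66%.

71.66%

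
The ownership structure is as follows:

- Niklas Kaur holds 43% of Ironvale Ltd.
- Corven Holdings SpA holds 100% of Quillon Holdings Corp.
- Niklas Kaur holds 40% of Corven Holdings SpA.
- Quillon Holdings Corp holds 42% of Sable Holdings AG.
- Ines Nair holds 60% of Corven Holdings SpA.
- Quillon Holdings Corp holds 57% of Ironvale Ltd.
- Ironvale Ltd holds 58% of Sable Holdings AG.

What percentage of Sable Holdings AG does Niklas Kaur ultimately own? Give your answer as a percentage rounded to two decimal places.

Niklas reaches Sable along 3 paths.
Via Corven → Quillon: 40% × 100% × 42% = 16.8%.
Via Ironvale: 43% × 58% = 24.94%.
Via Corven → Quillon → Ironvale: 40% × 100% × 57% × 58% = 13.224%.
Total: 16.8% + 24.94% + 13.224% = 54.964%.
Rounded: 54.96%.

54.96%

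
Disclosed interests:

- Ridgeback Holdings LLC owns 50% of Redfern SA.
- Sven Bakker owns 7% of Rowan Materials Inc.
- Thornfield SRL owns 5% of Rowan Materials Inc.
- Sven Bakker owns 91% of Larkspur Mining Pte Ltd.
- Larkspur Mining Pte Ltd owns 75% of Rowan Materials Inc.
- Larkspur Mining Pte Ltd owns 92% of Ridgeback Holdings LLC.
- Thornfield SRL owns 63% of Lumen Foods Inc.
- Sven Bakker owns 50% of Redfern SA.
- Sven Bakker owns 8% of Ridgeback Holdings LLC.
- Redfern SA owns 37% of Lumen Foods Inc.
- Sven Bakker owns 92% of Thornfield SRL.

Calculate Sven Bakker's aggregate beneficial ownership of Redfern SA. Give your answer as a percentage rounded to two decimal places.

Sven reaches Redfern along 3 paths.
Via Ridgeback: 8% × 50% = 4%.
Via Larkspur → Ridgeback: 91% × 92% × 50% = 41.86%.
Direct stake: 50% = 50%.
Total: 4% + 41.86% + 50% = 95.86%.

95.86%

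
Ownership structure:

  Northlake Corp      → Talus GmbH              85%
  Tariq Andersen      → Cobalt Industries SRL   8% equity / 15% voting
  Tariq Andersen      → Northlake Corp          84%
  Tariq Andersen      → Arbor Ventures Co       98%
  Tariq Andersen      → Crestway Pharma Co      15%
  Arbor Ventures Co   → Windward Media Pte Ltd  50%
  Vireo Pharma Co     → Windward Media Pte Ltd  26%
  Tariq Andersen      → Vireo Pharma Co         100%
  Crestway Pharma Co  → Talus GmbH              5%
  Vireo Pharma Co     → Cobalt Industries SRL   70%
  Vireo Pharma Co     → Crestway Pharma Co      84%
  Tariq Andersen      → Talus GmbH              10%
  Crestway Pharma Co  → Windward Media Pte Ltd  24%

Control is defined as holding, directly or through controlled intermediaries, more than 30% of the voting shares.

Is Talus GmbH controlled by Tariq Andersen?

Tariq holds 84% of Northlake, so Tariq controls Northlake.
Tariq holds 100% of Vireo, so Tariq controls Vireo.
Vireo and Tariq together hold 84% + 15% = 99% of Crestway, so Tariq controls Crestway.
Tariq and Crestway and Northlake together hold 10% + 5% + 85% = 100% of Talus, so Tariq controls Talus.

Yes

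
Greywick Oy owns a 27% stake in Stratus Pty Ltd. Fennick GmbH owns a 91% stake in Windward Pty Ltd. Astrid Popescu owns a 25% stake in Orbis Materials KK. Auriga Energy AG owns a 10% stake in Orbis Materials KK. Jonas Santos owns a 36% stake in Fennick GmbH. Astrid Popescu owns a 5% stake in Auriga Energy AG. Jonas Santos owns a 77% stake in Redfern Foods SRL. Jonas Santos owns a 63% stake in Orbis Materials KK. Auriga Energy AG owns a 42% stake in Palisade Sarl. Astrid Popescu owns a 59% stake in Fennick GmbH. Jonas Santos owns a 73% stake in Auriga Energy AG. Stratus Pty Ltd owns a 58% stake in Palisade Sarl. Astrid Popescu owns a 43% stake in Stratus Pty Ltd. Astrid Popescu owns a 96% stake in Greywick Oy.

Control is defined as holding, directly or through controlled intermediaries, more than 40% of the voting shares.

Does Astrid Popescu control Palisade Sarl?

Astrid holds 96% of Greywick, so Astrid controls Greywick.
Astrid and Greywick together hold 43% + 27% = 70% of Stratus, so Astrid controls Stratus.
Stratus holds 58% of Palisade, so Astrid controls Palisade.

Yes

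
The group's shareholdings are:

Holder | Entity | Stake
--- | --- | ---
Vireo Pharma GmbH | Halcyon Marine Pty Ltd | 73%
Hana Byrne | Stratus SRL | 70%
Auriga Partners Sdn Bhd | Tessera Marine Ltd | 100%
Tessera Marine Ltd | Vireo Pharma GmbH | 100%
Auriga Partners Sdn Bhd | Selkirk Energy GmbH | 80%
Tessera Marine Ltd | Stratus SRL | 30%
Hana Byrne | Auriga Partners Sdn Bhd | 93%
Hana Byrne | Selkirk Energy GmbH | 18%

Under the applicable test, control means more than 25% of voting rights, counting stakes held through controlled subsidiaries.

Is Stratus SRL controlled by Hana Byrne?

Yes

Hana holds 93% of Auriga, so Hana controls Auriga.
Auriga holds 100% of Tessera, so Hana controls Tessera.
Hana and Tessera together hold 70% + 30% = 100% of Stratus, so Hana controls Stratus.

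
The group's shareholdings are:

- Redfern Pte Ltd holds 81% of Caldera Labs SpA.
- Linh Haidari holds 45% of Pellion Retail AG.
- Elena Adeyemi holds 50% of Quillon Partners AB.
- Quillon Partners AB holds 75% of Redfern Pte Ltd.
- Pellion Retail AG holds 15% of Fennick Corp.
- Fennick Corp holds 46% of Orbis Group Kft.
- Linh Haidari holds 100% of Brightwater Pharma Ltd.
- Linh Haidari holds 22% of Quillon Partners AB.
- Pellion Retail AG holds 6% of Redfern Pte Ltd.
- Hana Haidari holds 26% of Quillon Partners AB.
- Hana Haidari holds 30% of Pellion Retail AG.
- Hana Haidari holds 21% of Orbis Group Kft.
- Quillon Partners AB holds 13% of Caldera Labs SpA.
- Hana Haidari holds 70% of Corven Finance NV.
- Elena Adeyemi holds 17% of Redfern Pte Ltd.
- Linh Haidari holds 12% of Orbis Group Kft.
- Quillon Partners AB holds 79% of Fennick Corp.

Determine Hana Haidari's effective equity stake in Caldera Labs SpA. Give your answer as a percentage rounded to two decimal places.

20.63%

Hana reaches Caldera along 3 paths.
Via Pellion → Redfern: 30% × 6% × 81% = 1.458%.
Via Quillon → Redfern: 26% × 75% × 81% = 15.795%.
Via Quillon: 26% × 13% = 3.38%.
Total: 1.458% + 15.795% + 3.38% = 20.633%.
Rounded: 20.63%.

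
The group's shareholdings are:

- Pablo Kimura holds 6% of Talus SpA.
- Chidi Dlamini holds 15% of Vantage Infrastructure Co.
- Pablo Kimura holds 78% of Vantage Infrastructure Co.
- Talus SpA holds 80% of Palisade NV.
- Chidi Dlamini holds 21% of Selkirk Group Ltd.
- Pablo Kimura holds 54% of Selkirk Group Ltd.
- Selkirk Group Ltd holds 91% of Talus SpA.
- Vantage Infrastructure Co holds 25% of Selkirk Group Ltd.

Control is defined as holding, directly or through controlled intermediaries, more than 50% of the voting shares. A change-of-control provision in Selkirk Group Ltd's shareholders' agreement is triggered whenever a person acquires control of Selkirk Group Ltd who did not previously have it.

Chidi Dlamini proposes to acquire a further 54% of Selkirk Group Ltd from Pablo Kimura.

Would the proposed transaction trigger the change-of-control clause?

Yes

The purchase adds only to Chidi's holdings (Pablo's stake shrinks), so Chidi is the only person who could newly come to control Selkirk.
Chidi's largest direct stake is 21% in Selkirk, which does not meet the threshold, so Chidi controls no company.
In Selkirk, Chidi's side holds only 21%, not > 50%.
So before the transaction, Chidi does not control Selkirk.
After the purchase, Chidi's direct stake in Selkirk rises to 21% + 54% = 75%, and Pablo's stake falls to 0%.
Chidi holds 75% of Selkirk, so Chidi controls Selkirk.
Chidi did not control Selkirk before and does after, so the clause is triggered.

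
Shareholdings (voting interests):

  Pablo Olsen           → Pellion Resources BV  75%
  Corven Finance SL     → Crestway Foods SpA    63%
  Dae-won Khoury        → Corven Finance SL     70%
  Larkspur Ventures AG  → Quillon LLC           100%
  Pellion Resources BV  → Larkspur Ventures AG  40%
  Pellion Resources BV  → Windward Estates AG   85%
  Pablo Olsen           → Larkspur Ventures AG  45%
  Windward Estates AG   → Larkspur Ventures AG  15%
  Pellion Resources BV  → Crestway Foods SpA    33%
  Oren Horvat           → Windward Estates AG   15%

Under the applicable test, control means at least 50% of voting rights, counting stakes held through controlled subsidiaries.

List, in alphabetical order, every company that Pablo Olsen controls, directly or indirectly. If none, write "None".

Pablo holds 75% of Pellion, so Pablo controls Pellion.
Pellion holds 85% of Windward, so Pablo controls Windward.
Pablo and Windward and Pellion together hold 45% + 15% + 40% = 100% of Larkspur, so Pablo controls Larkspur.
Larkspur holds 100% of Quillon, so Pablo controls Quillon.
No other company's threshold is met.

Larkspur Ventures AG, Pellion Resources BV, Quillon LLC, Windward Estates AG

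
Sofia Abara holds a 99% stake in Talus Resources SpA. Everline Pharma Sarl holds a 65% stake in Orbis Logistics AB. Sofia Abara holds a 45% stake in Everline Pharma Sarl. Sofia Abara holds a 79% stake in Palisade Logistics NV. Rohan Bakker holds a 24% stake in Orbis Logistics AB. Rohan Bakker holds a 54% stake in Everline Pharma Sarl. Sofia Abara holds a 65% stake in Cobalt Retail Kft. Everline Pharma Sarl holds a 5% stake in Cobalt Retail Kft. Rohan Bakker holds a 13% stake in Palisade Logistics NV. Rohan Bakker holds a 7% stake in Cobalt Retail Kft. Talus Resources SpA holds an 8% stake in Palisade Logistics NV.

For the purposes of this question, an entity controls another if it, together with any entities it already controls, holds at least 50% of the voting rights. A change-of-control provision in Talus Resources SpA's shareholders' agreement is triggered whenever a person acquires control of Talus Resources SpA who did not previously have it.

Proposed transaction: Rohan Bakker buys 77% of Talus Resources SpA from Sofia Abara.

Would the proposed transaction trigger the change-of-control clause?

Yes

The purchase adds only to Rohan's holdings (Sofia's stake shrinks), so Rohan is the only person who could newly come to control Talus.
Rohan holds 54% of Everline, so Rohan controls Everline.
Everline and Rohan together hold 65% + 24% = 89% of Orbis, so Rohan controls Orbis.
Neither Rohan nor any entity Rohan controls holds any voting interest in Talus.
So before the transaction, Rohan does not control Talus.
After the purchase, Rohan holds 77% of Talus directly, and Sofia's stake falls to 22%.
Rohan holds 77% of Talus, so Rohan controls Talus.
Rohan did not control Talus before and does after, so the clause is triggered.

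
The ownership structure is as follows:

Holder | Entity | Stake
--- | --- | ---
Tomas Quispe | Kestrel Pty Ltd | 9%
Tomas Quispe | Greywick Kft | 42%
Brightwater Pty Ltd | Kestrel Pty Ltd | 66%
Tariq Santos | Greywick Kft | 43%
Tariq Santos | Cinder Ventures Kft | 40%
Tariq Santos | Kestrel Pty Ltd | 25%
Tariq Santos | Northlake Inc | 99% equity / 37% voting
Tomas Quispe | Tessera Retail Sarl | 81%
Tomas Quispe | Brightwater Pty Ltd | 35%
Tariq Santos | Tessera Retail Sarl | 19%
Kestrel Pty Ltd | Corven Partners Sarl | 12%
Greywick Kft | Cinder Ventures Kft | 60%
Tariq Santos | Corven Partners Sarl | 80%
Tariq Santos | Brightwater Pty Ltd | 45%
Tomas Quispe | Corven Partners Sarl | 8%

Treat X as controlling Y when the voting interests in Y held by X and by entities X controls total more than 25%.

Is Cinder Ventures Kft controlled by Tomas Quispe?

Tomas holds 42% of Greywick, so Tomas controls Greywick.
Greywick holds 60% of Cinder, so Tomas controls Cinder.

Yes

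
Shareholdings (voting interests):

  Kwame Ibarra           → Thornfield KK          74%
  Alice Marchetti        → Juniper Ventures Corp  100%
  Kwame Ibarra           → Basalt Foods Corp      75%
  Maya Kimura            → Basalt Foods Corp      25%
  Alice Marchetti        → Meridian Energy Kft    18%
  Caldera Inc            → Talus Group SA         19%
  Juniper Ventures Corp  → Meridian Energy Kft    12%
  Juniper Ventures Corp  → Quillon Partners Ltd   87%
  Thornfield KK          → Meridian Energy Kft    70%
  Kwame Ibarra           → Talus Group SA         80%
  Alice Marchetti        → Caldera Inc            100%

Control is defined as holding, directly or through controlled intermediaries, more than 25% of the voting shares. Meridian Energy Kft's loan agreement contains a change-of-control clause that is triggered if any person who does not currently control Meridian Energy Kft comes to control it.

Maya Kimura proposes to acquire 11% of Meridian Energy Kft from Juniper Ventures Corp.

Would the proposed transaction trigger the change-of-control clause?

The purchase adds only to Maya's holdings (Juniper's stake shrinks), so Maya is the only person who could newly come to control Meridian.
Maya's largest direct stake is 25% in Basalt, which does not meet the threshold, so Maya controls no company.
Neither Maya nor any entity Maya controls holds any voting interest in Meridian.
So before the transaction, Maya does not control Meridian.
After the purchase, Maya holds 11% of Meridian directly, and Juniper's stake falls to 1%.
After the transaction, Maya's side holds 11% of Meridian, not > 25%, so Maya still does not control Meridian.
No new person acquires control, so the clause is not triggered.

No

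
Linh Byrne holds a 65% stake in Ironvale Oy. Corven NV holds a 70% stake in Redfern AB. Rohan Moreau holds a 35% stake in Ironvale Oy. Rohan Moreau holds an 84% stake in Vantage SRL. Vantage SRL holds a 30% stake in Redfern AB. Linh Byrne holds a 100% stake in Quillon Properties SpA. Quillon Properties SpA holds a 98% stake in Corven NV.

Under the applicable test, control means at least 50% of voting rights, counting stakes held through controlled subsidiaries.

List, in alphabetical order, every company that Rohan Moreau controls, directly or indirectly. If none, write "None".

Vantage SRL

Rohan holds 84% of Vantage, so Rohan controls Vantage.
No other company's threshold is met.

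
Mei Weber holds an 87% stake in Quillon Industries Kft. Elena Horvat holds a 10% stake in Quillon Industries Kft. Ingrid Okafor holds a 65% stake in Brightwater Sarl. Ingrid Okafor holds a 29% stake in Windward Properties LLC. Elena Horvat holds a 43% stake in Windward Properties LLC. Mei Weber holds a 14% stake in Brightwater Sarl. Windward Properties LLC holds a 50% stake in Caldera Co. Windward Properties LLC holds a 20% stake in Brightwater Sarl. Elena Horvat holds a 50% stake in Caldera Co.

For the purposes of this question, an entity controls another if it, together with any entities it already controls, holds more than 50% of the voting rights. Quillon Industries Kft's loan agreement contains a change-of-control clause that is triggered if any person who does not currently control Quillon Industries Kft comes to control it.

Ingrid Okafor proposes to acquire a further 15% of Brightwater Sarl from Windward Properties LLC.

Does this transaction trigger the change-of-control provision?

The purchase adds only to Ingrid's holdings (Windward's stake shrinks), so Ingrid is the only person who could newly come to control Quillon.
Ingrid holds 65% of Brightwater, so Ingrid controls Brightwater.
Neither Ingrid nor any entity Ingrid controls holds any voting interest in Quillon.
So before the transaction, Ingrid does not control Quillon.
After the purchase, Ingrid's direct stake in Brightwater rises to 65% + 15% = 80%, and Windward's stake falls to 5%.
Ingrid holds 80% of Brightwater, so Ingrid controls Brightwater.
After the transaction, neither Ingrid nor any entity Ingrid controls holds a voting interest in Quillon, so Ingrid still does not control it.
No new person acquires control, so the clause is not triggered.

No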